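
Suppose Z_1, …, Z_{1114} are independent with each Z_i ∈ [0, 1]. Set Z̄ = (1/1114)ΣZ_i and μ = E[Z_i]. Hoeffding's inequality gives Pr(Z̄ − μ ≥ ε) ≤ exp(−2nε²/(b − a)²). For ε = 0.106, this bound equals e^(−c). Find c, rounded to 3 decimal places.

c = 2nε²/(b − a)² = 2·1114·0.106² / 1² = 25.0338.

25.034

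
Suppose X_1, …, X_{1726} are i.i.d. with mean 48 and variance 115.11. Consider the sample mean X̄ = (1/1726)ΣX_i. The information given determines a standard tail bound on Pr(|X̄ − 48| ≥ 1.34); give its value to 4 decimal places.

With mean and variance of each term known, Chebyshev's inequality bounds the deviation of the sum (or sample mean).
Var(X̄) = Var(X_i)/n = 115.11/1726 = 0.066692.
Chebyshev: Pr(|X̄ − 48| ≥ 1.34) ≤ Var(X̄)/(1.34)² = 115.11/(1726·1.34²) = 0.0371.

0.0371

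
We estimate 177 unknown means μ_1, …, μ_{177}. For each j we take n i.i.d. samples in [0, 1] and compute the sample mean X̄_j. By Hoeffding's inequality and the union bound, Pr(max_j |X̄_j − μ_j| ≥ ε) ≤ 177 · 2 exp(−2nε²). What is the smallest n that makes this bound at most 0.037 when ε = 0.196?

Need 2·177·exp(−2nε²) ≤ 0.037, i.e. exp(−2nε²) ≤ 0.037/354.
So 2nε² ≥ ln(354/0.037) = 9.166134.
Hence n ≥ 9.166134/(2·0.196²) = 119.301.
The smallest integer n is 120.

120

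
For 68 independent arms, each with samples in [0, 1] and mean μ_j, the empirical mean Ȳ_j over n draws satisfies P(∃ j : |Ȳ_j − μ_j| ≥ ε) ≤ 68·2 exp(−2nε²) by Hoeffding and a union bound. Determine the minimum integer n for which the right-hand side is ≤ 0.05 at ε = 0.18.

Need 2·68·exp(−2nε²) ≤ 0.05, i.e. exp(−2nε²) ≤ 0.05/136.
So 2nε² ≥ ln(136/0.05) = 7.908387.
Hence n ≥ 7.908387/(2·0.18²) = 122.043.
The smallest integer n is 123.

123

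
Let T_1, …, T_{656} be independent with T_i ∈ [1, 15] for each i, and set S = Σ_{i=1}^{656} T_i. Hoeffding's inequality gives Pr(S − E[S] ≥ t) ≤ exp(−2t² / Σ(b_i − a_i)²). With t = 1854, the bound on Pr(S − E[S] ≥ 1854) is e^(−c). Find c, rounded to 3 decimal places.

Σ(b_i − a_i)² = 656·(14)² = 128576.
c = 2t²/128576 = 2·1854²/128576 = 53.4675.

53.467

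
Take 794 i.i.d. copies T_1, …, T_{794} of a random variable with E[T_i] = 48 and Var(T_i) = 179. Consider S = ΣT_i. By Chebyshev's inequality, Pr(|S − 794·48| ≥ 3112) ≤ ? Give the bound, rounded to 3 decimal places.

0.015

Var(S) = n·Var(T_i) = 794·179 = 142126.
Chebyshev: Pr(|S − 794·48| ≥ 3112) ≤ Var(S)/3112² = 142126/9684544 = 0.0147.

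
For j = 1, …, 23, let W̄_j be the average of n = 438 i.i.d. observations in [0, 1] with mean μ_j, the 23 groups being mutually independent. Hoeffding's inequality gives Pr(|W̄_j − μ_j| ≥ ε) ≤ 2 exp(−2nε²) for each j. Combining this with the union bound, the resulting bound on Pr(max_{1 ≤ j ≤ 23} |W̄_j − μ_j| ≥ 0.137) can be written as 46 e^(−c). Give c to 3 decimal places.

16.442

Union bound over the 23 events: Pr(max_{1 ≤ j ≤ 23} |W̄_j − μ_j| ≥ 0.137) ≤ 23·2·exp(−2nε²) = 46 exp(−2·438·0.137²).
So c = 2·438·0.137² = 16.4416.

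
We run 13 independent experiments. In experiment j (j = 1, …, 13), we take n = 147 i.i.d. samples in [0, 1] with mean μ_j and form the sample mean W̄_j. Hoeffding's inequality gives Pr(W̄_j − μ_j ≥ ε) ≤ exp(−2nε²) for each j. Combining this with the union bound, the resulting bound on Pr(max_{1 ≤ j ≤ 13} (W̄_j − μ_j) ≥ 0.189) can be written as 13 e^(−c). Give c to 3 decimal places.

10.502

Union bound over the 13 events: Pr(max_{1 ≤ j ≤ 13} (W̄_j − μ_j) ≥ 0.189) ≤ 13·exp(−2nε²) = 13 exp(−2·147·0.189²).
So c = 2·147·0.189² = 10.5020.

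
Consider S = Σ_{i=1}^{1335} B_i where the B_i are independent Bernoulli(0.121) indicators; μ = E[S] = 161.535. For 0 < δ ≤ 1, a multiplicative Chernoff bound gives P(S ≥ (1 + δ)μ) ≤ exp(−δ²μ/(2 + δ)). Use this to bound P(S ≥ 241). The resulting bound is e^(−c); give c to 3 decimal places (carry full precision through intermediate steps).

15.687

Write 241 = (1 + δ)μ, so δ = 241/161.535 − 1 = 0.4919367…
Then the exponent is δ²μ/(2 + δ) = (241 − μ)² / (μ·(2 + δ)) = 15.687297.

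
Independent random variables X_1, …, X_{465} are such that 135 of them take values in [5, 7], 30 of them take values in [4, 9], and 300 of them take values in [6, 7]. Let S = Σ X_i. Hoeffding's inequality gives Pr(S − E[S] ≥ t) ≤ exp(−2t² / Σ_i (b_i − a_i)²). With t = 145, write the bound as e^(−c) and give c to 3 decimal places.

26.447

Σ(b_i − a_i)² = 135·2² + 30·5² + 300·1² = 1590.
c = 2t² / 1590 = 2·145² / 1590 = 26.4465.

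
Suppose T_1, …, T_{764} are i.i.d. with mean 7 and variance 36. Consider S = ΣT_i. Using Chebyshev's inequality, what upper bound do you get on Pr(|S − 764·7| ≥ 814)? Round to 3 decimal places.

0.042

Var(S) = n·Var(T_i) = 764·36 = 27504.
Chebyshev: Pr(|S − 764·7| ≥ 814) ≤ Var(S)/814² = 27504/662596 = 0.0415.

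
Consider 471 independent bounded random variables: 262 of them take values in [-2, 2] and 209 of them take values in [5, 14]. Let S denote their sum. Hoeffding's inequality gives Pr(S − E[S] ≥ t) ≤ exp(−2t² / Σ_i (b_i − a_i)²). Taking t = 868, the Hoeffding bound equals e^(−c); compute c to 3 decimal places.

71.344

Σ(b_i − a_i)² = 262·4² + 209·9² = 21121.
c = 2t² / 21121 = 2·868² / 21121 = 71.3436.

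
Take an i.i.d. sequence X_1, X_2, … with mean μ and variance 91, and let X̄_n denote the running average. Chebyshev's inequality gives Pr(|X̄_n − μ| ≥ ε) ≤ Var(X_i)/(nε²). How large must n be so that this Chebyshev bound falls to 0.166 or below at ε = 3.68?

41

Require 91/(n·3.68²) ≤ 0.166, i.e. n ≥ 91/(0.166·3.68²) = 40.480.
The smallest integer n is 41.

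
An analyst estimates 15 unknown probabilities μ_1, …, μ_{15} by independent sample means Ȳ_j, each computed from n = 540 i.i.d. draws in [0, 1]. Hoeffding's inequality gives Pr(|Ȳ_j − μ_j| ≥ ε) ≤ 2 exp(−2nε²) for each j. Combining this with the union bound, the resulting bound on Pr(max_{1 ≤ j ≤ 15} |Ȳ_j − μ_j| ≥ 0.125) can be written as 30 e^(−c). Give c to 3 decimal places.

16.875

Union bound over the 15 events: Pr(max_{1 ≤ j ≤ 15} |Ȳ_j − μ_j| ≥ 0.125) ≤ 15·2·exp(−2nε²) = 30 exp(−2·540·0.125²).
So c = 2·540·0.125² = 16.8750.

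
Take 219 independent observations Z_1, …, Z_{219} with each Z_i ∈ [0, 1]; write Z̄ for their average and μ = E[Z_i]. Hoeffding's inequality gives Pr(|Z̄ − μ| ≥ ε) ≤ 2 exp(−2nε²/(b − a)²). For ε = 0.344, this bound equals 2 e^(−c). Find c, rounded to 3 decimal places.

c = 2nε²/(b − a)² = 2·219·0.344² / 1² = 51.8312.

51.831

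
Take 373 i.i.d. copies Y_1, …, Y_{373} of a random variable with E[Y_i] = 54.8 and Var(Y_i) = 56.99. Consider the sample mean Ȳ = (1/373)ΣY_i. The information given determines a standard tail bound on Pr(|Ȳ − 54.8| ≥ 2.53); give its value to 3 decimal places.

0.024

With mean and variance of each term known, Chebyshev's inequality bounds the deviation of the sum (or sample mean).
Var(Ȳ) = Var(Y_i)/n = 56.99/373 = 0.15279.
Chebyshev: Pr(|Ȳ − 54.8| ≥ 2.53) ≤ Var(Ȳ)/(2.53)² = 56.99/(373·2.53²) = 0.0239.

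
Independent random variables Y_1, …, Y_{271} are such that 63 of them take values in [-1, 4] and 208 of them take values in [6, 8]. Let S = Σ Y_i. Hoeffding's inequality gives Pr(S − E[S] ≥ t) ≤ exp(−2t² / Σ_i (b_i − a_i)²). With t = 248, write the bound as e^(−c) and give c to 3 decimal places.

Σ(b_i − a_i)² = 63·5² + 208·2² = 2407.
c = 2t² / 2407 = 2·248² / 2407 = 51.1043.

51.104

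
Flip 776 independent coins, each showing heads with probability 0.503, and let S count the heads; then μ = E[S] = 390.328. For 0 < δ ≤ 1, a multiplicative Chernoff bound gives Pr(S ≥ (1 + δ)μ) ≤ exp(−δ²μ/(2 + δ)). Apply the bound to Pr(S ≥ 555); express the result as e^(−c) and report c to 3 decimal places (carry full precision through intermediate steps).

Write 555 = (1 + δ)μ, so δ = 555/390.328 − 1 = 0.4218811…
Then the exponent is δ²μ/(2 + δ) = (555 − μ)² / (μ·(2 + δ)) = 28.685142.

28.685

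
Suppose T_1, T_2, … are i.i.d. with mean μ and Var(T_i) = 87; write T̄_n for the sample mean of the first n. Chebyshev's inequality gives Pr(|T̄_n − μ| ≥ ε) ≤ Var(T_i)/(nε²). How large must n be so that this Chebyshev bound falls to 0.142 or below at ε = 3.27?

58

Require 87/(n·3.27²) ≤ 0.142, i.e. n ≥ 87/(0.142·3.27²) = 57.297.
The smallest integer n is 58.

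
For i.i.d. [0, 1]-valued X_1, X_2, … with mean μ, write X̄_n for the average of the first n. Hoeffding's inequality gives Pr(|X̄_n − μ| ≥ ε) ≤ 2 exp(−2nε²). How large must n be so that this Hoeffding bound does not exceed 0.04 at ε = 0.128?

120

Require 2·exp(−2nε²) ≤ 0.04, i.e. 2nε² ≥ ln(2/0.04) = 3.912023.
So n ≥ 3.912023 / (2·0.128²) = 119.385.
The smallest integer n is 120.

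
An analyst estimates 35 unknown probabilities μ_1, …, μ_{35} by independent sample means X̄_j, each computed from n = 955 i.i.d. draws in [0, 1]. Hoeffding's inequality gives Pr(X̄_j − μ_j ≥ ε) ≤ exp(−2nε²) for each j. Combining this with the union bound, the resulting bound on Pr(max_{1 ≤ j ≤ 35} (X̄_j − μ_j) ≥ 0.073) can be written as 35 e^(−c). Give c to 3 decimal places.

Union bound over the 35 events: Pr(max_{1 ≤ j ≤ 35} (X̄_j − μ_j) ≥ 0.073) ≤ 35·exp(−2nε²) = 35 exp(−2·955·0.073²).
So c = 2·955·0.073² = 10.1784.

10.178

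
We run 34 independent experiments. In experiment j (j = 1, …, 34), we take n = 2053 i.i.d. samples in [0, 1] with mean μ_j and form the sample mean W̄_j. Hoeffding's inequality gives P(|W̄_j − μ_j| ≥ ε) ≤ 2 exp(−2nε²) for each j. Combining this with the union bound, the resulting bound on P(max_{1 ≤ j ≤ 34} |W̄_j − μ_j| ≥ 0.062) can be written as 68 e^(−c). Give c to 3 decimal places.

15.783

Union bound over the 34 events: P(max_{1 ≤ j ≤ 34} |W̄_j − μ_j| ≥ 0.062) ≤ 34·2·exp(−2nε²) = 68 exp(−2·2053·0.062²).
So c = 2·2053·0.062² = 15.7835.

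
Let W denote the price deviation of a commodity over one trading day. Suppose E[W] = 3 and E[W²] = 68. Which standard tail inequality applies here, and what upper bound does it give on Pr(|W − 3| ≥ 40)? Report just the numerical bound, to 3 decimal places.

The first two moments determine the variance, so Chebyshev's inequality is the sharpest standard bound available.
Var(W) = E[W²] − (E[W])² = 68 − 9 = 59.
Chebyshev's inequality: Pr(|W − μ| ≥ t) ≤ Var(W)/t² = 59/1600 = 0.0369.

0.037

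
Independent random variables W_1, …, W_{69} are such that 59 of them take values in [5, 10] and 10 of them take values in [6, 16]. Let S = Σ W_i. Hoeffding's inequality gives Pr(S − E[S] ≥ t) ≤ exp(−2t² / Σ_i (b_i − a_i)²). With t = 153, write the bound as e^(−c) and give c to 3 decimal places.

Σ(b_i − a_i)² = 59·5² + 10·10² = 2475.
c = 2t² / 2475 = 2·153² / 2475 = 18.9164.

18.916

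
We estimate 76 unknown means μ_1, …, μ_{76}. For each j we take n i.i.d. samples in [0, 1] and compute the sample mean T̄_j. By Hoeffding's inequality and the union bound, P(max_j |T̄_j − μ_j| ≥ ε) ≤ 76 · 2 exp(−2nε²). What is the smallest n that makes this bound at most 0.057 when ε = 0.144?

Need 2·76·exp(−2nε²) ≤ 0.057, i.e. exp(−2nε²) ≤ 0.057/152.
So 2nε² ≥ ln(152/0.057) = 7.888585.
Hence n ≥ 7.888585/(2·0.144²) = 190.215.
The smallest integer n is 191.

191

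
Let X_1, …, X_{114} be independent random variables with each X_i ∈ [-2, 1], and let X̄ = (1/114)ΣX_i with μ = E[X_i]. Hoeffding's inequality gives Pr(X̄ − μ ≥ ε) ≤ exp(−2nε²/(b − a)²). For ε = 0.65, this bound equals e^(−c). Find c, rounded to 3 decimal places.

10.703

c = 2nε²/(b − a)² = 2·114·0.65² / 3² = 10.7033.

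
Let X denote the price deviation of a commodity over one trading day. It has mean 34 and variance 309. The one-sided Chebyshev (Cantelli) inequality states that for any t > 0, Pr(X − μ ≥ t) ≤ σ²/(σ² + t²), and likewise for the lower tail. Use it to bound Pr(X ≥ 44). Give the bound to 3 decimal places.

Here σ² = 309 and t = 10, so σ² + t² = 409.
Cantelli's bound: 309/409 = 0.7555.

0.756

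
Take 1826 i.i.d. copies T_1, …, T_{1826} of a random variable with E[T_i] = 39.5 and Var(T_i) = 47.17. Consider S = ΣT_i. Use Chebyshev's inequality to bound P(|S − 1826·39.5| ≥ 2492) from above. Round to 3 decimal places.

0.014

Var(S) = n·Var(T_i) = 1826·47.17 = 86132.42.
Chebyshev: P(|S − 1826·39.5| ≥ 2492) ≤ Var(S)/2492² = 86132.42/6210064 = 0.0139.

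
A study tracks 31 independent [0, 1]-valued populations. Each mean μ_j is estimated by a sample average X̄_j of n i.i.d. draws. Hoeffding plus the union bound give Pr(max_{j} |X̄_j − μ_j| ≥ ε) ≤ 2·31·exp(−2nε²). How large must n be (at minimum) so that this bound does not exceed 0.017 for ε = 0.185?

Need 2·31·exp(−2nε²) ≤ 0.017, i.e. exp(−2nε²) ≤ 0.017/62.
So 2nε² ≥ ln(62/0.017) = 8.201676.
Hence n ≥ 8.201676/(2·0.185²) = 119.820.
The smallest integer n is 120.

120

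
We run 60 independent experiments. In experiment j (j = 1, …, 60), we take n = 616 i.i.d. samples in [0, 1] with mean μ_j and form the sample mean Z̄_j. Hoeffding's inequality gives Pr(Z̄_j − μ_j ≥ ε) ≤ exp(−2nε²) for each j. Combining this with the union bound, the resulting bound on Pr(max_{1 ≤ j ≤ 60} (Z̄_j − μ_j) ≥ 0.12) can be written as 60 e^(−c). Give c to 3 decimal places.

17.741

Union bound over the 60 events: Pr(max_{1 ≤ j ≤ 60} (Z̄_j − μ_j) ≥ 0.12) ≤ 60·exp(−2nε²) = 60 exp(−2·616·0.12²).
So c = 2·616·0.12² = 17.7408.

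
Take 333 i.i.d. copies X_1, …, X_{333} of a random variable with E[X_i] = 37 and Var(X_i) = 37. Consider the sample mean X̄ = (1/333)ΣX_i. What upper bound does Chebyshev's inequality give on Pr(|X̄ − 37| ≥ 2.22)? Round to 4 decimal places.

0.0225

Var(X̄) = Var(X_i)/n = 37/333 = 0.11111.
Chebyshev: Pr(|X̄ − 37| ≥ 2.22) ≤ Var(X̄)/(2.22)² = 37/(333·2.22²) = 0.0225.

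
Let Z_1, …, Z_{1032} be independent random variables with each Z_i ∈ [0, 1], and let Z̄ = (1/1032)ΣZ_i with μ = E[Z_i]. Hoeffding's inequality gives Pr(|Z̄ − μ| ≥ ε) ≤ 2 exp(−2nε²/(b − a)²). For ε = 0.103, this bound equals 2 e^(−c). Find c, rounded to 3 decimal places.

c = 2nε²/(b − a)² = 2·1032·0.103² / 1² = 21.8970.

21.897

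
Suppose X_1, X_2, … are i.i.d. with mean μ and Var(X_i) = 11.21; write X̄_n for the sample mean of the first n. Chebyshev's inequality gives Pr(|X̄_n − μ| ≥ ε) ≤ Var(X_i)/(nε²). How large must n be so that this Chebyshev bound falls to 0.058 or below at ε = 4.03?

12

Require 11.21/(n·4.03²) ≤ 0.058, i.e. n ≥ 11.21/(0.058·4.03²) = 11.901.
The smallest integer n is 12.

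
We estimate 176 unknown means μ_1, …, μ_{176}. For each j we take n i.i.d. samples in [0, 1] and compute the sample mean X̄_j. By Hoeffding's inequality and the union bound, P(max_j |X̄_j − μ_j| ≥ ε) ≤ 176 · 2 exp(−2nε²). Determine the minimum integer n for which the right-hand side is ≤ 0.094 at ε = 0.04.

2572

Need 2·176·exp(−2nε²) ≤ 0.094, i.e. exp(−2nε²) ≤ 0.094/352.
So 2nε² ≥ ln(352/0.094) = 8.228092.
Hence n ≥ 8.228092/(2·0.04²) = 2571.279.
The smallest integer n is 2572.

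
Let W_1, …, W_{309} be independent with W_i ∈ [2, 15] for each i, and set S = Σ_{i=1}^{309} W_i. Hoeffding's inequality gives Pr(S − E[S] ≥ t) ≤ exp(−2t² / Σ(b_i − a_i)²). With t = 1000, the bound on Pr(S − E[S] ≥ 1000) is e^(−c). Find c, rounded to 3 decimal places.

Σ(b_i − a_i)² = 309·(13)² = 52221.
c = 2t²/52221 = 2·1000²/52221 = 38.2988.

38.299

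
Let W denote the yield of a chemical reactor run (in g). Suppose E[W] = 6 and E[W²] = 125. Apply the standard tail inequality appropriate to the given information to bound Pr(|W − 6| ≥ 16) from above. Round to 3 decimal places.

The first two moments determine the variance, so Chebyshev's inequality is the sharpest standard bound available.
Var(W) = E[W²] − (E[W])² = 125 − 36 = 89.
Chebyshev's inequality: Pr(|W − μ| ≥ t) ≤ Var(W)/t² = 89/256 = 0.3477.

0.348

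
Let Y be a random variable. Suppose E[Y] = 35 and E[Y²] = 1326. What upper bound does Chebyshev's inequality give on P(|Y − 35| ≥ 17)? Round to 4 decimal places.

Var(Y) = E[Y²] − (E[Y])² = 1326 − 1225 = 101.
Chebyshev's inequality: P(|Y − μ| ≥ t) ≤ Var(Y)/t² = 101/289 = 0.3495.

0.3495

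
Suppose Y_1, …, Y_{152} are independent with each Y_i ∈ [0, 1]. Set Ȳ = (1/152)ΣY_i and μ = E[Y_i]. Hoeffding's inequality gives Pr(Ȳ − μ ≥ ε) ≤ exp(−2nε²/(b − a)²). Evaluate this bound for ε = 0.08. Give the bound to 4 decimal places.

0.1429

Exponent: 2nε²/(b − a)² = 2·152·0.08² / 1² = 1.94560.
Bound = exp(−1.94560) = 0.14290.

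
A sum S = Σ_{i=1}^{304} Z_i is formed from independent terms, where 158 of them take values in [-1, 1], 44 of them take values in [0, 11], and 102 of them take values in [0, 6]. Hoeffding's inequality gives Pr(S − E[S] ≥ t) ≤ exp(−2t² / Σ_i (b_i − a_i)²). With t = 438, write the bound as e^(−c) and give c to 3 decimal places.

Σ(b_i − a_i)² = 158·2² + 44·11² + 102·6² = 9628.
c = 2t² / 9628 = 2·438² / 9628 = 39.8513.

39.851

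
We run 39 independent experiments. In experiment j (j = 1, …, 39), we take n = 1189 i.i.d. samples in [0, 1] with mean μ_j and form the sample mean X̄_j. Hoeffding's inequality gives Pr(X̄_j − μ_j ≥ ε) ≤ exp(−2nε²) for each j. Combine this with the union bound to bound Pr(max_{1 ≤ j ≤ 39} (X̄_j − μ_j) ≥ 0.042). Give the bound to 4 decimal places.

0.5879

Per-experiment Hoeffding bound: exp(−2·1189·0.042²) = exp(−4.19479) = 0.015074.
Union bound over 39 events: 39·0.015074 = 0.58788.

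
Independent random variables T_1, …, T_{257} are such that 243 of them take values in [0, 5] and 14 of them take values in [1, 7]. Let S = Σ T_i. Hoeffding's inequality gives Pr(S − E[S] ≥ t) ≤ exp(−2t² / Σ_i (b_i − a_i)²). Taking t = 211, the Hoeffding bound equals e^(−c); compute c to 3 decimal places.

13.534

Σ(b_i − a_i)² = 243·5² + 14·6² = 6579.
c = 2t² / 6579 = 2·211² / 6579 = 13.5343.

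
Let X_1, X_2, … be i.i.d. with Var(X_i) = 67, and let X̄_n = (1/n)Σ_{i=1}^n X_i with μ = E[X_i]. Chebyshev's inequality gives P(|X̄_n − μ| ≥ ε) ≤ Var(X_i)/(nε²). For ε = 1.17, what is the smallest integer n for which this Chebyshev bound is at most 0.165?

297

Require 67/(n·1.17²) ≤ 0.165, i.e. n ≥ 67/(0.165·1.17²) = 296.633.
The smallest integer n is 297.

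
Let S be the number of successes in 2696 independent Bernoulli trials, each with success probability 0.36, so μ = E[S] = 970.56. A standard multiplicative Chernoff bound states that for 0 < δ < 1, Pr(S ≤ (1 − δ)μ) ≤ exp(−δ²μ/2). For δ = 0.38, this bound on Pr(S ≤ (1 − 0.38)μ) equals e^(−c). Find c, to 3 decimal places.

c = δ²μ/2 = 0.38²·970.56/2 = 70.0744.

70.074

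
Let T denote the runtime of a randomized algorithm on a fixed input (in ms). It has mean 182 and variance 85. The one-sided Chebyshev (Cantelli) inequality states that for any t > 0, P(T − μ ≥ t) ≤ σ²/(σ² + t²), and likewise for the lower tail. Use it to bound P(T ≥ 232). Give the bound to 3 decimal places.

Here σ² = 85 and t = 50, so σ² + t² = 2585.
Cantelli's bound: 85/2585 = 0.0329.

0.033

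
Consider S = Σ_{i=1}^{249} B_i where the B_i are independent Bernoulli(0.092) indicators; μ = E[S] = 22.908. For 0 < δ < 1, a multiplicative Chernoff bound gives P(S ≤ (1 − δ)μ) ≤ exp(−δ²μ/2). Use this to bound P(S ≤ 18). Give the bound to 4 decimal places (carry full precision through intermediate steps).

Write 18 = (1 − δ)μ, so δ = 1 − 18/22.908 = 0.2142483…
Then the exponent is δ²μ/2 = (μ − 18)²/(2μ) = 0.525765.
Bound = exp(−0.525765) = 0.59110.

0.5911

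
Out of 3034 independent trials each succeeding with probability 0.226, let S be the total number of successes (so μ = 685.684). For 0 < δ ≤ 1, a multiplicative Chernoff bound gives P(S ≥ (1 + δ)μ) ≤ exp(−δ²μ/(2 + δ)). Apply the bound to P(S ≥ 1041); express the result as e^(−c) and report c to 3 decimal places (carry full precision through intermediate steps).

73.117

Write 1041 = (1 + δ)μ, so δ = 1041/685.684 − 1 = 0.5181921…
Then the exponent is δ²μ/(2 + δ) = (1041 − μ)² / (μ·(2 + δ)) = 73.116714.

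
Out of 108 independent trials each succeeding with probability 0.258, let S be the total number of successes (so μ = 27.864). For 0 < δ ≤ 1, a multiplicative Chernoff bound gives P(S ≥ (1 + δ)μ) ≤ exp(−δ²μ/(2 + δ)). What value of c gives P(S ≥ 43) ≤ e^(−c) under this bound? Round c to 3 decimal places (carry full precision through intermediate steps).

Write 43 = (1 + δ)μ, so δ = 43/27.864 − 1 = 0.5432099…
Then the exponent is δ²μ/(2 + δ) = (43 − μ)² / (μ·(2 + δ)) = 3.232932.

3.233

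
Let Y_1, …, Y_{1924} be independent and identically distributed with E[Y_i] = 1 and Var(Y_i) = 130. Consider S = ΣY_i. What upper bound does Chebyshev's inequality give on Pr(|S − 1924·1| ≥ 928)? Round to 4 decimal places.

Var(S) = n·Var(Y_i) = 1924·130 = 250120.
Chebyshev: Pr(|S − 1924·1| ≥ 928) ≤ Var(S)/928² = 250120/861184 = 0.2904.

0.2904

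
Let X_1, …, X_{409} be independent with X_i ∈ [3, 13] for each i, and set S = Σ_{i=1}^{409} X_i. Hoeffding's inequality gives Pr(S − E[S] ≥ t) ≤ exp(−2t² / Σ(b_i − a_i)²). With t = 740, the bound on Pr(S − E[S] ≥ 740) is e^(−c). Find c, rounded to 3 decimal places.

26.778

Σ(b_i − a_i)² = 409·(10)² = 40900.
c = 2t²/40900 = 2·740²/40900 = 26.7775.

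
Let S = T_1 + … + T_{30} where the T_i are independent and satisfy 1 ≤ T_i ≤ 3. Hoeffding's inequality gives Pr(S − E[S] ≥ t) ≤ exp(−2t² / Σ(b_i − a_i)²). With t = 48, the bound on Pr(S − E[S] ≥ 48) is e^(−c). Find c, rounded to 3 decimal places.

38.400

Σ(b_i − a_i)² = 30·(2)² = 120.
c = 2t²/120 = 2·48²/120 = 38.4000.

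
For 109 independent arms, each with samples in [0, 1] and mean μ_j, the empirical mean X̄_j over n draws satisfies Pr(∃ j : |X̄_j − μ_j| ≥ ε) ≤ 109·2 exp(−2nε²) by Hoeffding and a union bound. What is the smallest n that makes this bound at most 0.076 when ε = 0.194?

Need 2·109·exp(−2nε²) ≤ 0.076, i.e. exp(−2nε²) ≤ 0.076/218.
So 2nε² ≥ ln(218/0.076) = 7.961517.
Hence n ≥ 7.961517/(2·0.194²) = 105.770.
The smallest integer n is 106.

106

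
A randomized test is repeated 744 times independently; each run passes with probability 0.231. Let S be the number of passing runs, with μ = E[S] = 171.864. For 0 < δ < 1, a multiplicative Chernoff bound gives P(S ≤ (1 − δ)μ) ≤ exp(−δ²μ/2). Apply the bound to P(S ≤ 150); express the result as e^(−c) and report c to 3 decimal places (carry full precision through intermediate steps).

1.391

Write 150 = (1 − δ)μ, so δ = 1 − 150/171.864 = 0.1272169…
Then the exponent is δ²μ/2 = (μ − 150)²/(2μ) = 1.390735.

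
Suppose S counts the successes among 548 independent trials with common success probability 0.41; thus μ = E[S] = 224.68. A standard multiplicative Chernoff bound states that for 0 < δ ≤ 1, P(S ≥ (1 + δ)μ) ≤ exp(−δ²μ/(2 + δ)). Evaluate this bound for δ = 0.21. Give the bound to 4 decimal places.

Exponent = δ²μ/(2 + δ) = 0.21²·224.68/2.21 = 4.4834.
Bound = exp(−4.4834) = 0.01129.

0.0113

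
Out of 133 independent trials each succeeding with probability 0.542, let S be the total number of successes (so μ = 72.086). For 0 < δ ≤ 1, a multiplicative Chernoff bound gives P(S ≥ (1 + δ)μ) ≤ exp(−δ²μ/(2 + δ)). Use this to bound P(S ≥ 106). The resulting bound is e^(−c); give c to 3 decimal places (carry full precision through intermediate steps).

Write 106 = (1 + δ)μ, so δ = 106/72.086 − 1 = 0.4704658…
Then the exponent is δ²μ/(2 + δ) = (106 − μ)² / (μ·(2 + δ)) = 6.458449.

6.458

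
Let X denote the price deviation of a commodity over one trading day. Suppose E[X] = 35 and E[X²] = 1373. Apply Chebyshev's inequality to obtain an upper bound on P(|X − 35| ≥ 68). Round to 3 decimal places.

0.032

Var(X) = E[X²] − (E[X])² = 1373 − 1225 = 148.
Chebyshev's inequality: P(|X − μ| ≥ t) ≤ Var(X)/t² = 148/4624 = 0.0320.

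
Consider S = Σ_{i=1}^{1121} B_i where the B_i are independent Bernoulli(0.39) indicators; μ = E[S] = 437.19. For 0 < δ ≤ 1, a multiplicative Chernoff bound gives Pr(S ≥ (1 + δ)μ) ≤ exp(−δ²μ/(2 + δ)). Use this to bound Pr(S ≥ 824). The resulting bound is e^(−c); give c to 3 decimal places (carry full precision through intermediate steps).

Write 824 = (1 + δ)μ, so δ = 824/437.19 − 1 = 0.8847641…
Then the exponent is δ²μ/(2 + δ) = (824 − μ)² / (μ·(2 + δ)) = 118.635555.

118.636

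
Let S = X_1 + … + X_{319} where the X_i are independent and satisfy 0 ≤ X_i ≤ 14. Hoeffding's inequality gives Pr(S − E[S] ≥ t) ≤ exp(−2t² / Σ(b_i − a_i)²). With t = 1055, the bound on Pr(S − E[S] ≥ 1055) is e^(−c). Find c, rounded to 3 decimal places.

35.603

Σ(b_i − a_i)² = 319·(14)² = 62524.
c = 2t²/62524 = 2·1055²/62524 = 35.6031.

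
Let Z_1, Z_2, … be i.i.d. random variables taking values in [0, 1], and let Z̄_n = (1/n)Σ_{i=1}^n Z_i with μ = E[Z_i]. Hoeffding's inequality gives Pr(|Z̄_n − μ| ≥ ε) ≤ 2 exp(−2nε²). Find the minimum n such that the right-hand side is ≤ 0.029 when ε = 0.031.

2203

Require 2·exp(−2nε²) ≤ 0.029, i.e. 2nε² ≥ ln(2/0.029) = 4.233607.
So n ≥ 4.233607 / (2·0.031²) = 2202.709.
The smallest integer n is 2203.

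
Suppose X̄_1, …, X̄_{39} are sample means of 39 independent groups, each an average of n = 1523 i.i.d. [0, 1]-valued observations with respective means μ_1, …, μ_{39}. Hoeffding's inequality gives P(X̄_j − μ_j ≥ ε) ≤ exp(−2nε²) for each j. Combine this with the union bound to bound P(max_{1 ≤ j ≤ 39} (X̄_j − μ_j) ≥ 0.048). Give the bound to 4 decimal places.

0.0349

Per-experiment Hoeffding bound: exp(−2·1523·0.048²) = exp(−7.01798) = 0.00089563.
Union bound over 39 events: 39·0.00089563 = 0.03493.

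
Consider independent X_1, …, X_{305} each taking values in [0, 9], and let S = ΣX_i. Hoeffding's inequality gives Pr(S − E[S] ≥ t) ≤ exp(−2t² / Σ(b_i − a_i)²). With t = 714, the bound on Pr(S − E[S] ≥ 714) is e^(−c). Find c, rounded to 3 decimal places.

Σ(b_i − a_i)² = 305·(9)² = 24705.
c = 2t²/24705 = 2·714²/24705 = 41.2707.

41.271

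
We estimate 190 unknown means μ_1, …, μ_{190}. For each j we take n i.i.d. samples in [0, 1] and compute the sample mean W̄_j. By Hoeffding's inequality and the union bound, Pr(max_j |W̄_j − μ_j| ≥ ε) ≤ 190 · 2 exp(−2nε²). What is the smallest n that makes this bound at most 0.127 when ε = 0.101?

393

Need 2·190·exp(−2nε²) ≤ 0.127, i.e. exp(−2nε²) ≤ 0.127/380.
So 2nε² ≥ ln(380/0.127) = 8.003739.
Hence n ≥ 8.003739/(2·0.101²) = 392.302.
The smallest integer n is 393.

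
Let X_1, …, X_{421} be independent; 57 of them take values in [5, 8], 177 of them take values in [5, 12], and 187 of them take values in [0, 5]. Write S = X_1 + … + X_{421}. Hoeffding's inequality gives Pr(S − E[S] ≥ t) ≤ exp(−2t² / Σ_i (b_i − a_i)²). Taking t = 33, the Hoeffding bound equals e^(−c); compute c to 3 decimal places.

0.157

Σ(b_i − a_i)² = 57·3² + 177·7² + 187·5² = 13861.
c = 2t² / 13861 = 2·33² / 13861 = 0.1571.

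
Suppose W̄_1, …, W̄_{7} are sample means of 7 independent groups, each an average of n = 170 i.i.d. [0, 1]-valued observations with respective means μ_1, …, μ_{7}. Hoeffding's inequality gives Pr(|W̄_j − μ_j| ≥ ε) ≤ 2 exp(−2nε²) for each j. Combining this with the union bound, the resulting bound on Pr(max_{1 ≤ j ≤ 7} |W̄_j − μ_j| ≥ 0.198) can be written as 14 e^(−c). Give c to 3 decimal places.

Union bound over the 7 events: Pr(max_{1 ≤ j ≤ 7} |W̄_j − μ_j| ≥ 0.198) ≤ 7·2·exp(−2nε²) = 14 exp(−2·170·0.198²).
So c = 2·170·0.198² = 13.3294.

13.329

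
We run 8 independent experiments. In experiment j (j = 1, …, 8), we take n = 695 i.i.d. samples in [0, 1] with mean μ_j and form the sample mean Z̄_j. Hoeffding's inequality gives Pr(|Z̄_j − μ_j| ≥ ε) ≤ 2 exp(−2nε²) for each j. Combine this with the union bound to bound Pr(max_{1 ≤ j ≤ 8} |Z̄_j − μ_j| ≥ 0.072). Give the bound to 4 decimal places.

Per-experiment Hoeffding bound: 2·exp(−2·695·0.072²) = 2·exp(−7.20576) = 0.0014846.
Union bound over 8 events: 8·0.0014846 = 0.01188.

0.0119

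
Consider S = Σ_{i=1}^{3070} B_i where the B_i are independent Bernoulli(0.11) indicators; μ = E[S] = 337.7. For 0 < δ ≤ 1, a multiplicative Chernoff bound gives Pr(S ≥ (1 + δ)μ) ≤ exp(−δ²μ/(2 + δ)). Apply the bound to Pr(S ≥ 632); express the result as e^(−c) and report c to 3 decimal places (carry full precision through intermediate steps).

89.319

Write 632 = (1 + δ)μ, so δ = 632/337.7 − 1 = 0.8714836…
Then the exponent is δ²μ/(2 + δ) = (632 − μ)² / (μ·(2 + δ)) = 89.318851.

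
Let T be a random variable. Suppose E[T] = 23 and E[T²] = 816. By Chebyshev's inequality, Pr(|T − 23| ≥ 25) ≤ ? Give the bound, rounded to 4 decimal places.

Var(T) = E[T²] − (E[T])² = 816 − 529 = 287.
Chebyshev's inequality: Pr(|T − μ| ≥ t) ≤ Var(T)/t² = 287/625 = 0.4592.

0.4592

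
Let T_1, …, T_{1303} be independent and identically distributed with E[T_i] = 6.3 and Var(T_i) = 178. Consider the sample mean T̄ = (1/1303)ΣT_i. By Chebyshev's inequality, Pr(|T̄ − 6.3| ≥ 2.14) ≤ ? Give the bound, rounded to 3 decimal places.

0.030

Var(T̄) = Var(T_i)/n = 178/1303 = 0.13661.
Chebyshev: Pr(|T̄ − 6.3| ≥ 2.14) ≤ Var(T̄)/(2.14)² = 178/(1303·2.14²) = 0.0298.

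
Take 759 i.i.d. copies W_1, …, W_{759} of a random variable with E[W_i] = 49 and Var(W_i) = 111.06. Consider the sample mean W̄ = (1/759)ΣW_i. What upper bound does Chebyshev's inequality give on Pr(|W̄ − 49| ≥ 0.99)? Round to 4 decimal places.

0.1493

Var(W̄) = Var(W_i)/n = 111.06/759 = 0.14632.
Chebyshev: Pr(|W̄ − 49| ≥ 0.99) ≤ Var(W̄)/(0.99)² = 111.06/(759·0.99²) = 0.1493.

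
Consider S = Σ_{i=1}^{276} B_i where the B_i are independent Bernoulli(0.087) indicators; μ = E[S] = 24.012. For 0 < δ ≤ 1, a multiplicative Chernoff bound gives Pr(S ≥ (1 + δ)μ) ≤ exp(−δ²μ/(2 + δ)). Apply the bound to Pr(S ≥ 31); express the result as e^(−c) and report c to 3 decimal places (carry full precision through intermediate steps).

Write 31 = (1 + δ)μ, so δ = 31/24.012 − 1 = 0.2910212…
Then the exponent is δ²μ/(2 + δ) = (31 − μ)² / (μ·(2 + δ)) = 0.887663.

0.888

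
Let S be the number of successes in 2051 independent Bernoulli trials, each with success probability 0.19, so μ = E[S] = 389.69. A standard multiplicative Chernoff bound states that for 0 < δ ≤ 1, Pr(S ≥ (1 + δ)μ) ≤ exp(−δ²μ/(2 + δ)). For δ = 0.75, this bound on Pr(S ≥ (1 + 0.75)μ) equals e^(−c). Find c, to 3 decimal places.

79.709

c = δ²μ/(2 + δ) = 0.75²·389.69/(2 + 0.75) = 79.7093.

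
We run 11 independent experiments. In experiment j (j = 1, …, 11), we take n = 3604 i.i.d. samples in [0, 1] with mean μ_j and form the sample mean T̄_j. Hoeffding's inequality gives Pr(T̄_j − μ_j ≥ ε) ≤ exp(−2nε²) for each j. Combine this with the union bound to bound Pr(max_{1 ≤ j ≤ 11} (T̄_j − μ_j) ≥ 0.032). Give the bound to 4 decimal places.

Per-experiment Hoeffding bound: exp(−2·3604·0.032²) = exp(−7.38099) = 0.00062298.
Union bound over 11 events: 11·0.00062298 = 0.00685.

0.0069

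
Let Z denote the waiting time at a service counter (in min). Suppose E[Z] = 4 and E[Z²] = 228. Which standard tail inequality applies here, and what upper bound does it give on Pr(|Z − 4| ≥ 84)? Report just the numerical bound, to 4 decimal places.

The first two moments determine the variance, so Chebyshev's inequality is the sharpest standard bound available.
Var(Z) = E[Z²] − (E[Z])² = 228 − 16 = 212.
Chebyshev's inequality: Pr(|Z − μ| ≥ t) ≤ Var(Z)/t² = 212/7056 = 0.0300.

0.0300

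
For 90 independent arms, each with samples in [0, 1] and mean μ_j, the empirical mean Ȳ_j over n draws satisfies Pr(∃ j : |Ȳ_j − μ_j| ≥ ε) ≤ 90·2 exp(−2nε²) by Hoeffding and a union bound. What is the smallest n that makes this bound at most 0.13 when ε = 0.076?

Need 2·90·exp(−2nε²) ≤ 0.13, i.e. exp(−2nε²) ≤ 0.13/180.
So 2nε² ≥ ln(180/0.13) = 7.233178.
Hence n ≥ 7.233178/(2·0.076²) = 626.141.
The smallest integer n is 627.

627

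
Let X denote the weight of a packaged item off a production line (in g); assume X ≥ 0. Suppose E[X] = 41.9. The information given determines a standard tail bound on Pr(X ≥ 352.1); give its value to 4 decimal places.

0.1190

Only the mean of a non-negative variable is known, so Markov's inequality is the applicable tail bound.
Markov's inequality: for a non-negative random variable, Pr(X ≥ a) ≤ E[X]/a.
Here E[X] = 41.9 and a = 352.1, so the bound is 41.9/352.1 = 0.1190.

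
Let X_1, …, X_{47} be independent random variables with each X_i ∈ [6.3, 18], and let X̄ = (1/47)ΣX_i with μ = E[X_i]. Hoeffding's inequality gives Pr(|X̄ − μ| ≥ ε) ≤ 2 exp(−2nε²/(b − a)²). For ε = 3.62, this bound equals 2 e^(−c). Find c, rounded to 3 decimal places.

c = 2nε²/(b − a)² = 2·47·3.62² / 11.7² = 8.9986.

8.999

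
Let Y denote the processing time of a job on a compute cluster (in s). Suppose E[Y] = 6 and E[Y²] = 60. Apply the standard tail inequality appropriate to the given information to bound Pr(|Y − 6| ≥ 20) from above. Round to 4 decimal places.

0.0600

The first two moments determine the variance, so Chebyshev's inequality is the sharpest standard bound available.
Var(Y) = E[Y²] − (E[Y])² = 60 − 36 = 24.
Chebyshev's inequality: Pr(|Y − μ| ≥ t) ≤ Var(Y)/t² = 24/400 = 0.0600.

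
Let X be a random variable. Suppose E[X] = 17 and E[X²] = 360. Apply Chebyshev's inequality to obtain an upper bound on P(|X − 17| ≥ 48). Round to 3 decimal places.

0.031

Var(X) = E[X²] − (E[X])² = 360 − 289 = 71.
Chebyshev's inequality: P(|X − μ| ≥ t) ≤ Var(X)/t² = 71/2304 = 0.0308.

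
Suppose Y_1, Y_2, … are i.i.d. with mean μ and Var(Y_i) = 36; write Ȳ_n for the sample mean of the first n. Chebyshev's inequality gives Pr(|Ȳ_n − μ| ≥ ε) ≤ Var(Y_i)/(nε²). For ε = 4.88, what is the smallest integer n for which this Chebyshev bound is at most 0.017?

89

Require 36/(n·4.88²) ≤ 0.017, i.e. n ≥ 36/(0.017·4.88²) = 88.923.
The smallest integer n is 89.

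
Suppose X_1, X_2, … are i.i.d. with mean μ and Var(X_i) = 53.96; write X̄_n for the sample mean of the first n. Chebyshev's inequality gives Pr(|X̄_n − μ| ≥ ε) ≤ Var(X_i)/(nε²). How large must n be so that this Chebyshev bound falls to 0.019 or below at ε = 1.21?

Require 53.96/(n·1.21²) ≤ 0.019, i.e. n ≥ 53.96/(0.019·1.21²) = 1939.758.
The smallest integer n is 1940.

1940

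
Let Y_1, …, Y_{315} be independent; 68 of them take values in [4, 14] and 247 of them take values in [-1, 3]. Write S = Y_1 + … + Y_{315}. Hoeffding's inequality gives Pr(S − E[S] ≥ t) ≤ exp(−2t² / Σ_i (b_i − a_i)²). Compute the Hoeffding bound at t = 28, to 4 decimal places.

Σ(b_i − a_i)² = 68·10² + 247·4² = 10752.
Exponent = 2·28² / 10752 = 0.14583.
Bound = exp(−0.14583) = 0.86430.

0.8643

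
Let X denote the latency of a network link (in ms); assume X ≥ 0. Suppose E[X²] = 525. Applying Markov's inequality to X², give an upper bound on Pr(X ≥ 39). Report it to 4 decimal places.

0.3452

Since X ≥ 0, the event {X ≥ 39} is the same as {X² ≥ 1521}.
Markov's inequality applied to X² gives Pr(X² ≥ 1521) ≤ E[X²]/1521 = 525/1521 = 0.3452.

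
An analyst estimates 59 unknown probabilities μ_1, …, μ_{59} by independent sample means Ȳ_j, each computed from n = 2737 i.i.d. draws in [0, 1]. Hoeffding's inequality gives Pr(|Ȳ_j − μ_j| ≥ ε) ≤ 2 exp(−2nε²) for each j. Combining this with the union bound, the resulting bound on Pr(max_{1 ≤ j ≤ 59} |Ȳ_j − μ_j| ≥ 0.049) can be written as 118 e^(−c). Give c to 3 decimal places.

Union bound over the 59 events: Pr(max_{1 ≤ j ≤ 59} |Ȳ_j − μ_j| ≥ 0.049) ≤ 59·2·exp(−2nε²) = 118 exp(−2·2737·0.049²).
So c = 2·2737·0.049² = 13.1431.

13.143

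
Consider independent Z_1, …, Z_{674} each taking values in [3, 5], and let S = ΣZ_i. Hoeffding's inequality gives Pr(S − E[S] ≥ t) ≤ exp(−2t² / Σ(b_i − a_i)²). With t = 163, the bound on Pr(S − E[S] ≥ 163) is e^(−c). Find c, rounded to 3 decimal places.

19.710

Σ(b_i − a_i)² = 674·(2)² = 2696.
c = 2t²/2696 = 2·163²/2696 = 19.7099.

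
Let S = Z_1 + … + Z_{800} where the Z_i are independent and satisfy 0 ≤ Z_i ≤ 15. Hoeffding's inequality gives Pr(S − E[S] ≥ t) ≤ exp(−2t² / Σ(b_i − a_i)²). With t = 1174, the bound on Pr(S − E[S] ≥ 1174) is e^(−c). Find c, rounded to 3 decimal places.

15.314

Σ(b_i − a_i)² = 800·(15)² = 180000.
c = 2t²/180000 = 2·1174²/180000 = 15.3142.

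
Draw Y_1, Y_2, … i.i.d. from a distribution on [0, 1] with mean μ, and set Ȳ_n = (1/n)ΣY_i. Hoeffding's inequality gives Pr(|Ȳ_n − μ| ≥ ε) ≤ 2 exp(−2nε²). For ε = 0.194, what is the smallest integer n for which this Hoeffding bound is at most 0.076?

44

Require 2·exp(−2nε²) ≤ 0.076, i.e. 2nε² ≥ ln(2/0.076) = 3.270169.
So n ≥ 3.270169 / (2·0.194²) = 43.445.
The smallest integer n is 44.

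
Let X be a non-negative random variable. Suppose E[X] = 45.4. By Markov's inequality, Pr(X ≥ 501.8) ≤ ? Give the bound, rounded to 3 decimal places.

Markov's inequality: for a non-negative random variable, Pr(X ≥ a) ≤ E[X]/a.
Here E[X] = 45.4 and a = 501.8, so the bound is 45.4/501.8 = 0.0905.

0.090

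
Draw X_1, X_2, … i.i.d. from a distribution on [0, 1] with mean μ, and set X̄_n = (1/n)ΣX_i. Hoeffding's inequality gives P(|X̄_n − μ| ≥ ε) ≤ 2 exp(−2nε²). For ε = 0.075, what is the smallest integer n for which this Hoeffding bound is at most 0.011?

463

Require 2·exp(−2nε²) ≤ 0.011, i.e. 2nε² ≥ ln(2/0.011) = 5.203007.
So n ≥ 5.203007 / (2·0.075²) = 462.490.
The smallest integer n is 463.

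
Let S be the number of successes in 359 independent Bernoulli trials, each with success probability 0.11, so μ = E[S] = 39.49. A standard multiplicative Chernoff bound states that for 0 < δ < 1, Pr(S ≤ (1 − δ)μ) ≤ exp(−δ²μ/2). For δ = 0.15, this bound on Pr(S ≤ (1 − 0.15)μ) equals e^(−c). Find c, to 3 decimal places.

0.444

c = δ²μ/2 = 0.15²·39.49/2 = 0.4443.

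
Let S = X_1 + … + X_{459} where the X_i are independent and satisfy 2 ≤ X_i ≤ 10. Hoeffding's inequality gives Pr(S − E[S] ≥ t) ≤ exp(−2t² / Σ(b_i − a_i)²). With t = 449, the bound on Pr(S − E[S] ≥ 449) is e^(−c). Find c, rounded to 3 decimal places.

Σ(b_i − a_i)² = 459·(8)² = 29376.
c = 2t²/29376 = 2·449²/29376 = 13.7256.

13.726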